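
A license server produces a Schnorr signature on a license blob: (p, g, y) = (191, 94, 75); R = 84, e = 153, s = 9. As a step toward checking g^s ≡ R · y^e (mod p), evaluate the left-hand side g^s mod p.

94^2 = 8836 ≡ 50
94^4 ≡ 50^2 = 2500 ≡ 17
94^8 ≡ 17^2 = 289 ≡ 98
9 = 8 + 1, so 94^9 ≡ 98·94 ≡ 44 (mod 191)

44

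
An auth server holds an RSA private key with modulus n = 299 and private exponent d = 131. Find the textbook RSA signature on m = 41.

m^2 ≡ 41^2 = 1681 ≡ 186
m^4 ≡ 186^2 = 34596 ≡ 211
m^8 ≡ 211^2 = 44521 ≡ 269
m^16 ≡ 269^2 = 72361 ≡ 3
m^32 ≡ 3^2 = 9
m^64 ≡ 9^2 = 81
m^128 ≡ 81^2 = 6561 ≡ 282
131 = 128 + 2 + 1, so m^131 ≡ 282·186·41 ≡ 124 (mod 299)

124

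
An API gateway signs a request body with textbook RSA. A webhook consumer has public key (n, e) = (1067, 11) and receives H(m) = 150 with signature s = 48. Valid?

Squares mod 1067: s^1≡48, s^2≡170, s^4≡91, s^8≡812
11 = 8 + 2 + 1, so s^11 ≡ 812·170·48 ≡ 917 (mod 1067)
s^11 mod 1067 = 917, but H(m) = 150.

no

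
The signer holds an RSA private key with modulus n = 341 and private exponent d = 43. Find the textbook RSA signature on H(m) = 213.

339

(H(m))^2 ≡ 213^2 = 45369 ≡ 16
(H(m))^4 ≡ 16^2 = 256
(H(m))^8 ≡ 256^2 = 65536 ≡ 64
(H(m))^16 ≡ 64^2 = 4096 ≡ 4
(H(m))^32 ≡ 4^2 = 16
43 = 32 + 8 + 2 + 1, so (H(m))^43 ≡ 16·64·16·213 ≡ 339 (mod 341)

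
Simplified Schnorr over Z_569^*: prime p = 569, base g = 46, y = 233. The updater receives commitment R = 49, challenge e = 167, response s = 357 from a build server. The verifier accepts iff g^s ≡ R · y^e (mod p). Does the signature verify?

verifies

g^s mod p:
46^2 = 2116 ≡ 409
46^4 ≡ 409^2 = 167281 ≡ 564
46^8 ≡ 564^2 = 318096 ≡ 25
46^16 ≡ 25^2 = 625 ≡ 56
46^32 ≡ 56^2 = 3136 ≡ 291
46^64 ≡ 291^2 = 84681 ≡ 469
46^128 ≡ 469^2 = 219961 ≡ 327
46^256 ≡ 327^2 = 106929 ≡ 526
357 = 256 + 64 + 32 + 4 + 1, so 46^357 ≡ 526·469·291·564·46 ≡ 62 (mod 569)
R · y^e mod p:
233^2 = 54289 ≡ 234
233^4 ≡ 234^2 = 54756 ≡ 132
233^8 ≡ 132^2 = 17424 ≡ 354
233^16 ≡ 354^2 = 125316 ≡ 136
233^32 ≡ 136^2 = 18496 ≡ 288
233^64 ≡ 288^2 = 82944 ≡ 439
233^128 ≡ 439^2 = 192721 ≡ 399
167 = 128 + 32 + 4 + 2 + 1, so 233^167 ≡ 399·288·132·234·233 ≡ 129 (mod 569)
49·129 = 6321 ≡ 62 (mod 569)
62 ≡ 62 (mod 569); signature holds.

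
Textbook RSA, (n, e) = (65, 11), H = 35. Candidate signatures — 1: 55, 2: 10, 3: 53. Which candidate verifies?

1

Candidate 1: Squares mod 65: 55^1≡55, 55^2≡35, 55^4≡55, 55^8≡35; 11 = 8 + 2 + 1, so 55^11 ≡ 35·35·55 ≡ 35 (mod 65)
  → matches H = 35
Candidate 2: Squares mod 65: 10^1≡10, 10^2≡35, 10^4≡55, 10^8≡35; 11 = 8 + 2 + 1, so 10^11 ≡ 35·35·10 ≡ 30 (mod 65)
Candidate 3: Squares mod 65: 53^1≡53, 53^2≡14, 53^4≡1, 53^8≡1; 11 = 8 + 2 + 1, so 53^11 ≡ 1·14·53 ≡ 27 (mod 65)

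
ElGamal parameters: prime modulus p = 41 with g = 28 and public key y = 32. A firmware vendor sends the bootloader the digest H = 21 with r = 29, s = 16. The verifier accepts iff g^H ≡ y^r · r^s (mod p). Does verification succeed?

Left side g^H mod p:
28^21 mod 41 = 13
Right side y^r · r^s mod p:
32^29 mod 41 = 32
29^16 mod 41 = 37
32·37 = 1184 ≡ 36 (mod 41)
13 ≠ 36, so verification fails.

fails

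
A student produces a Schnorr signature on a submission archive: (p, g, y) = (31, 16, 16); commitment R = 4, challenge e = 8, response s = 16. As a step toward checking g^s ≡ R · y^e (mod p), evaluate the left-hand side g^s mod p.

Squares mod 31: 16^1≡16, 16^2≡8, 16^4≡2, 16^8≡4, 16^16≡16
16^16 ≡ 16 (mod 31)

16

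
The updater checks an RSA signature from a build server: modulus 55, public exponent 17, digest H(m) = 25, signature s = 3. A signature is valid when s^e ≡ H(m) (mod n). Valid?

s^2 ≡ 3^2 = 9
s^4 ≡ 9^2 = 81 ≡ 26
s^8 ≡ 26^2 = 676 ≡ 16
s^16 ≡ 16^2 = 256 ≡ 36
17 = 16 + 1, so s^17 ≡ 36·3 ≡ 53 (mod 55)
The recovered value 53 does not match the digest 25.

no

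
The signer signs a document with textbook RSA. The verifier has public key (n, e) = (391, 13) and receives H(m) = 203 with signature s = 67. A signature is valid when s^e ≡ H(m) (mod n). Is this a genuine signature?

genuine

s^13 mod 391 = 203
Since 203 equals the digest 203, verification succeeds.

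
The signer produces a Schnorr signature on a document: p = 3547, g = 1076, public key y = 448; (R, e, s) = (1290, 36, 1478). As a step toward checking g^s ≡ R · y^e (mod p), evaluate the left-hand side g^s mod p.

1076^2 = 1157776 ≡ 1454
1076^4 ≡ 1454^2 = 2114116 ≡ 104
1076^8 ≡ 104^2 = 10816 ≡ 175
1076^16 ≡ 175^2 = 30625 ≡ 2249
1076^32 ≡ 2249^2 = 5058001 ≡ 3526
1076^64 ≡ 3526^2 = 12432676 ≡ 441
1076^128 ≡ 441^2 = 194481 ≡ 2943
1076^256 ≡ 2943^2 = 8661249 ≡ 3022
1076^512 ≡ 3022^2 = 9132484 ≡ 2506
1076^1024 ≡ 2506^2 = 6280036 ≡ 1846
1478 = 1024 + 256 + 128 + 64 + 4 + 2, so 1076^1478 ≡ 1846·3022·2943·441·104·1454 ≡ 998 (mod 3547)

998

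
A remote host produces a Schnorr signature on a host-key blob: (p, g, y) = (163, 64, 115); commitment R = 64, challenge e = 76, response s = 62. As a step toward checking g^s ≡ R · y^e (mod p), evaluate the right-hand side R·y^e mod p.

22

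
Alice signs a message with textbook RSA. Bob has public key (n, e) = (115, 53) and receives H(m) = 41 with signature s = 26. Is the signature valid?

valid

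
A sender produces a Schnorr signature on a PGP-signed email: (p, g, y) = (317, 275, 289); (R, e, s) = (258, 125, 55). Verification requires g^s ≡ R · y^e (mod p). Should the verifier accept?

reject

g^s mod p:
275^2 = 75625 ≡ 179
275^4 ≡ 179^2 = 32041 ≡ 24
275^8 ≡ 24^2 = 576 ≡ 259
275^16 ≡ 259^2 = 67081 ≡ 194
275^32 ≡ 194^2 = 37636 ≡ 230
55 = 32 + 16 + 4 + 2 + 1, so 275^55 ≡ 230·194·24·179·275 ≡ 105 (mod 317)
R · y^e mod p:
289^2 = 83521 ≡ 150
289^4 ≡ 150^2 = 22500 ≡ 310
289^8 ≡ 310^2 = 96100 ≡ 49
289^16 ≡ 49^2 = 2401 ≡ 182
289^32 ≡ 182^2 = 33124 ≡ 156
289^64 ≡ 156^2 = 24336 ≡ 244
125 = 64 + 32 + 16 + 8 + 4 + 1, so 289^125 ≡ 244·156·182·49·310·289 ≡ 77 (mod 317)
258·77 = 19866 ≡ 212 (mod 317)
105 ≠ 212; the check fails.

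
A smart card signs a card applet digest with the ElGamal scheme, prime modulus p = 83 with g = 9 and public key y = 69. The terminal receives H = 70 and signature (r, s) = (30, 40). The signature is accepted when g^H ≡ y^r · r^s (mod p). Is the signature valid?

Left side g^H mod p:
9^2 = 81
9^4 ≡ 81^2 = 6561 ≡ 4
9^8 ≡ 4^2 = 16
9^16 ≡ 16^2 = 256 ≡ 7
9^32 ≡ 7^2 = 49
9^64 ≡ 49^2 = 2401 ≡ 77
70 = 64 + 4 + 2, so 9^70 ≡ 77·4·81 ≡ 48 (mod 83)
Right side y^r · r^s mod p:
69^2 = 4761 ≡ 30
69^4 ≡ 30^2 = 900 ≡ 70
69^8 ≡ 70^2 = 4900 ≡ 3
69^16 ≡ 3^2 = 9
30 = 16 + 8 + 4 + 2, so 69^30 ≡ 9·3·70·30 ≡ 11 (mod 83)
30^2 = 900 ≡ 70
30^4 ≡ 70^2 = 4900 ≡ 3
30^8 ≡ 3^2 = 9
30^16 ≡ 9^2 = 81
30^32 ≡ 81^2 = 6561 ≡ 4
40 = 32 + 8, so 30^40 ≡ 4·9 ≡ 36 (mod 83)
11·36 = 396 ≡ 64 (mod 83)
48 ≠ 64, so verification fails.

invalid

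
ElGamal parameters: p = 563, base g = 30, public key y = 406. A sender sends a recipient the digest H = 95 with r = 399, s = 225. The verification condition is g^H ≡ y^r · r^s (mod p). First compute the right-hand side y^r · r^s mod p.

406^2 = 164836 ≡ 440
406^4 ≡ 440^2 = 193600 ≡ 491
406^8 ≡ 491^2 = 241081 ≡ 117
406^16 ≡ 117^2 = 13689 ≡ 177
406^32 ≡ 177^2 = 31329 ≡ 364
406^64 ≡ 364^2 = 132496 ≡ 191
406^128 ≡ 191^2 = 36481 ≡ 449
406^256 ≡ 449^2 = 201601 ≡ 47
399 = 256 + 128 + 8 + 4 + 2 + 1, so 406^399 ≡ 47·449·117·491·440·406 ≡ 346 (mod 563)
399^2 = 159201 ≡ 435
399^4 ≡ 435^2 = 189225 ≡ 57
399^8 ≡ 57^2 = 3249 ≡ 434
399^16 ≡ 434^2 = 188356 ≡ 314
399^32 ≡ 314^2 = 98596 ≡ 71
399^64 ≡ 71^2 = 5041 ≡ 537
399^128 ≡ 537^2 = 288369 ≡ 113
225 = 128 + 64 + 32 + 1, so 399^225 ≡ 113·537·71·399 ≡ 503 (mod 563)
y^r · r^s ≡ 346·503 = 174038 ≡ 71 (mod 563)

71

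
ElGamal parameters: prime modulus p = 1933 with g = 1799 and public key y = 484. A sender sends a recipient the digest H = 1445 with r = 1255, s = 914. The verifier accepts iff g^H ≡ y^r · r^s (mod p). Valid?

yes

Left side g^H mod p:
1799^2 = 3236401 ≡ 559
1799^4 ≡ 559^2 = 312481 ≡ 1268
1799^8 ≡ 1268^2 = 1607824 ≡ 1501
1799^16 ≡ 1501^2 = 2253001 ≡ 1056
1799^32 ≡ 1056^2 = 1115136 ≡ 1728
1799^64 ≡ 1728^2 = 2985984 ≡ 1432
1799^128 ≡ 1432^2 = 2050624 ≡ 1644
1799^256 ≡ 1644^2 = 2702736 ≡ 402
1799^512 ≡ 402^2 = 161604 ≡ 1165
1799^1024 ≡ 1165^2 = 1357225 ≡ 259
1445 = 1024 + 256 + 128 + 32 + 4 + 1, so 1799^1445 ≡ 259·402·1644·1728·1268·1799 ≡ 1590 (mod 1933)
Right side y^r · r^s mod p:
484^2 = 234256 ≡ 363
484^4 ≡ 363^2 = 131769 ≡ 325
484^8 ≡ 325^2 = 105625 ≡ 1243
484^16 ≡ 1243^2 = 1545049 ≡ 582
484^32 ≡ 582^2 = 338724 ≡ 449
484^64 ≡ 449^2 = 201601 ≡ 569
484^128 ≡ 569^2 = 323761 ≡ 950
484^256 ≡ 950^2 = 902500 ≡ 1722
484^512 ≡ 1722^2 = 2965284 ≡ 62
484^1024 ≡ 62^2 = 3844 ≡ 1911
1255 = 1024 + 128 + 64 + 32 + 4 + 2 + 1, so 484^1255 ≡ 1911·950·569·449·325·363·484 ≡ 950 (mod 1933)
1255^2 = 1575025 ≡ 1563
1255^4 ≡ 1563^2 = 2442969 ≡ 1590
1255^8 ≡ 1590^2 = 2528100 ≡ 1669
1255^16 ≡ 1669^2 = 2785561 ≡ 108
1255^32 ≡ 108^2 = 11664 ≡ 66
1255^64 ≡ 66^2 = 4356 ≡ 490
1255^128 ≡ 490^2 = 240100 ≡ 408
1255^256 ≡ 408^2 = 166464 ≡ 226
1255^512 ≡ 226^2 = 51076 ≡ 818
914 = 512 + 256 + 128 + 16 + 2, so 1255^914 ≡ 818·226·408·108·1563 ≡ 958 (mod 1933)
950·958 = 910100 ≡ 1590 (mod 1933)
1590 ≡ 1590 (mod 1933), so the signature is genuine.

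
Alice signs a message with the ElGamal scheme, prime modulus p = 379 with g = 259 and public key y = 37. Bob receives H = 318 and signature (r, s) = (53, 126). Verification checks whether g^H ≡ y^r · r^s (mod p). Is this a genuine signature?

genuine

Left side g^H mod p:
259^318 mod 379 = 267
Right side y^r · r^s mod p:
37^53 mod 379 = 352
53^126 mod 379 = 327
352·327 = 115104 ≡ 267 (mod 379)
267 ≡ 267 (mod 379), so the signature is genuine.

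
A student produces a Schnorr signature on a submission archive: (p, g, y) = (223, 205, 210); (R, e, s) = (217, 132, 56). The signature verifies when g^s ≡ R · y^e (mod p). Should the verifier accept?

reject

g^s mod p:
205^2 = 42025 ≡ 101
205^4 ≡ 101^2 = 10201 ≡ 166
205^8 ≡ 166^2 = 27556 ≡ 127
205^16 ≡ 127^2 = 16129 ≡ 73
205^32 ≡ 73^2 = 5329 ≡ 200
56 = 32 + 16 + 8, so 205^56 ≡ 200·73·127 ≡ 178 (mod 223)
R · y^e mod p:
210^2 = 44100 ≡ 169
210^4 ≡ 169^2 = 28561 ≡ 17
210^8 ≡ 17^2 = 289 ≡ 66
210^16 ≡ 66^2 = 4356 ≡ 119
210^32 ≡ 119^2 = 14161 ≡ 112
210^64 ≡ 112^2 = 12544 ≡ 56
210^128 ≡ 56^2 = 3136 ≡ 14
132 = 128 + 4, so 210^132 ≡ 14·17 ≡ 15 (mod 223)
217·15 = 3255 ≡ 133 (mod 223)
178 ≠ 133; the check fails.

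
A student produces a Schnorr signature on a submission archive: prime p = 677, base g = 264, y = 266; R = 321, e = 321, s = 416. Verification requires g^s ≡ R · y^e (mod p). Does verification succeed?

g^s mod p:
264^2 = 69696 ≡ 642
264^4 ≡ 642^2 = 412164 ≡ 548
264^8 ≡ 548^2 = 300304 ≡ 393
264^16 ≡ 393^2 = 154449 ≡ 93
264^32 ≡ 93^2 = 8649 ≡ 525
264^64 ≡ 525^2 = 275625 ≡ 86
264^128 ≡ 86^2 = 7396 ≡ 626
264^256 ≡ 626^2 = 391876 ≡ 570
416 = 256 + 128 + 32, so 264^416 ≡ 570·626·525 ≡ 538 (mod 677)
R · y^e mod p:
266^2 = 70756 ≡ 348
266^4 ≡ 348^2 = 121104 ≡ 598
266^8 ≡ 598^2 = 357604 ≡ 148
266^16 ≡ 148^2 = 21904 ≡ 240
266^32 ≡ 240^2 = 57600 ≡ 55
266^64 ≡ 55^2 = 3025 ≡ 317
266^128 ≡ 317^2 = 100489 ≡ 293
266^256 ≡ 293^2 = 85849 ≡ 547
321 = 256 + 64 + 1, so 266^321 ≡ 547·317·266 ≡ 124 (mod 677)
321·124 = 39804 ≡ 538 (mod 677)
538 ≡ 538 (mod 677); signature holds.

passes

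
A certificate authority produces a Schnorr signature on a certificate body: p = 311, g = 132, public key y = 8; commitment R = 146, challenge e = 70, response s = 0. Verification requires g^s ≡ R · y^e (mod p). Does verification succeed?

passes

g^s mod p:
132^0 mod 311 = 1
R · y^e mod p:
8^2 = 64
8^4 ≡ 64^2 = 4096 ≡ 53
8^8 ≡ 53^2 = 2809 ≡ 10
8^16 ≡ 10^2 = 100
8^32 ≡ 100^2 = 10000 ≡ 48
8^64 ≡ 48^2 = 2304 ≡ 127
70 = 64 + 4 + 2, so 8^70 ≡ 127·53·64 ≡ 49 (mod 311)
146·49 = 7154 ≡ 1 (mod 311)
1 ≡ 1 (mod 311); signature holds.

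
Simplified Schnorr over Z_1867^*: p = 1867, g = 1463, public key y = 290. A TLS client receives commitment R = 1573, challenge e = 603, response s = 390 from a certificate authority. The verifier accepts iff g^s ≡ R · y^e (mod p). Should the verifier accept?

g^s mod p:
Squares mod 1867: 1463^1≡1463, 1463^2≡787, 1463^4≡1392, 1463^8≡1585, 1463^16≡1110, 1463^32≡1747, 1463^64≡1331, 1463^128≡1645, 1463^256≡742
390 = 256 + 128 + 4 + 2, so 1463^390 ≡ 742·1645·1392·787 ≡ 801 (mod 1867)
R · y^e mod p:
Squares mod 1867: 290^1≡290, 290^2≡85, 290^4≡1624, 290^8≡1172, 290^16≡1339, 290^32≡601, 290^64≡870, 290^128≡765, 290^256≡854, 290^512≡1186
603 = 512 + 64 + 16 + 8 + 2 + 1, so 290^603 ≡ 1186·870·1339·1172·85·290 ≡ 1388 (mod 1867)
1573·1388 = 2183324 ≡ 801 (mod 1867)
801 ≡ 801 (mod 1867); signature holds.

accept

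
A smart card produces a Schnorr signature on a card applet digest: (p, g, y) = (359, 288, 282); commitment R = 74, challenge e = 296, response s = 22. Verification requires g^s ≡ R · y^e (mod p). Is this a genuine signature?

genuine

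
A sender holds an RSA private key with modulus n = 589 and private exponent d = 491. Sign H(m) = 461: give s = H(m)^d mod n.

(H(m))^2 ≡ 461^2 = 212521 ≡ 481
(H(m))^4 ≡ 481^2 = 231361 ≡ 473
(H(m))^8 ≡ 473^2 = 223729 ≡ 498
(H(m))^16 ≡ 498^2 = 248004 ≡ 35
(H(m))^32 ≡ 35^2 = 1225 ≡ 47
(H(m))^64 ≡ 47^2 = 2209 ≡ 442
(H(m))^128 ≡ 442^2 = 195364 ≡ 405
(H(m))^256 ≡ 405^2 = 164025 ≡ 283
491 = 256 + 128 + 64 + 32 + 8 + 2 + 1, so (H(m))^491 ≡ 283·405·442·47·498·481·461 ≡ 275 (mod 589)

275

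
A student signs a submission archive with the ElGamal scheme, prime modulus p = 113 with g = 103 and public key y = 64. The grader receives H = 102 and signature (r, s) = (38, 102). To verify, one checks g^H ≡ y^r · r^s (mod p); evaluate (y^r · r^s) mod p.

104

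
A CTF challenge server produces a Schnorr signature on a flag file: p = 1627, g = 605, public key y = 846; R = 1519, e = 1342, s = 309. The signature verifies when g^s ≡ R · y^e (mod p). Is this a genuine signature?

forged

g^s mod p:
605^2 = 366025 ≡ 1577
605^4 ≡ 1577^2 = 2486929 ≡ 873
605^8 ≡ 873^2 = 762129 ≡ 693
605^16 ≡ 693^2 = 480249 ≡ 284
605^32 ≡ 284^2 = 80656 ≡ 933
605^64 ≡ 933^2 = 870489 ≡ 44
605^128 ≡ 44^2 = 1936 ≡ 309
605^256 ≡ 309^2 = 95481 ≡ 1115
309 = 256 + 32 + 16 + 4 + 1, so 605^309 ≡ 1115·933·284·873·605 ≡ 13 (mod 1627)
R · y^e mod p:
846^2 = 715716 ≡ 1463
846^4 ≡ 1463^2 = 2140369 ≡ 864
846^8 ≡ 864^2 = 746496 ≡ 1330
846^16 ≡ 1330^2 = 1768900 ≡ 351
846^32 ≡ 351^2 = 123201 ≡ 1176
846^64 ≡ 1176^2 = 1382976 ≡ 26
846^128 ≡ 26^2 = 676
846^256 ≡ 676^2 = 456976 ≡ 1416
846^512 ≡ 1416^2 = 2005056 ≡ 592
846^1024 ≡ 592^2 = 350464 ≡ 659
1342 = 1024 + 256 + 32 + 16 + 8 + 4 + 2, so 846^1342 ≡ 659·1416·1176·351·1330·864·1463 ≡ 437 (mod 1627)
1519·437 = 663803 ≡ 1614 (mod 1627)
13 ≠ 1614; the check fails.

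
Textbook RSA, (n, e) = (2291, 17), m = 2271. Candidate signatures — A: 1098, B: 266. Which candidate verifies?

B

Candidate A: Squares mod 2291: 1098^1≡1098, 1098^2≡538, 1098^4≡778, 1098^8≡460, 1098^16≡828; 17 = 16 + 1, so 1098^17 ≡ 828·1098 ≡ 1908 (mod 2291)
Candidate B: Squares mod 2291: 266^1≡266, 266^2≡2026, 266^4≡1495, 266^8≡1300, 266^16≡1533; 17 = 16 + 1, so 266^17 ≡ 1533·266 ≡ 2271 (mod 2291)
  → matches m = 2271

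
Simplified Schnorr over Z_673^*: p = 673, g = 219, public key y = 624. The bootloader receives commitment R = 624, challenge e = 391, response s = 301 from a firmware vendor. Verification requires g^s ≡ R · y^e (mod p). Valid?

no

g^s mod p:
219^2 = 47961 ≡ 178
219^4 ≡ 178^2 = 31684 ≡ 53
219^8 ≡ 53^2 = 2809 ≡ 117
219^16 ≡ 117^2 = 13689 ≡ 229
219^32 ≡ 229^2 = 52441 ≡ 620
219^64 ≡ 620^2 = 384400 ≡ 117
219^128 ≡ 117^2 = 13689 ≡ 229
219^256 ≡ 229^2 = 52441 ≡ 620
301 = 256 + 32 + 8 + 4 + 1, so 219^301 ≡ 620·620·117·53·219 ≡ 326 (mod 673)
R · y^e mod p:
624^2 = 389376 ≡ 382
624^4 ≡ 382^2 = 145924 ≡ 556
624^8 ≡ 556^2 = 309136 ≡ 229
624^16 ≡ 229^2 = 52441 ≡ 620
624^32 ≡ 620^2 = 384400 ≡ 117
624^64 ≡ 117^2 = 13689 ≡ 229
624^128 ≡ 229^2 = 52441 ≡ 620
624^256 ≡ 620^2 = 384400 ≡ 117
391 = 256 + 128 + 4 + 2 + 1, so 624^391 ≡ 117·620·556·382·624 ≡ 206 (mod 673)
624·206 = 128544 ≡ 1 (mod 673)
326 ≠ 1; the check fails.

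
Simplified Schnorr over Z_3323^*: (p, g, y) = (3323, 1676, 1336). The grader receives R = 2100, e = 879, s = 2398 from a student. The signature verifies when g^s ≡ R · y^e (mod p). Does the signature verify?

does not verify

g^s mod p:
1676^2 = 2808976 ≡ 1041
1676^4 ≡ 1041^2 = 1083681 ≡ 383
1676^8 ≡ 383^2 = 146689 ≡ 477
1676^16 ≡ 477^2 = 227529 ≡ 1565
1676^32 ≡ 1565^2 = 2449225 ≡ 174
1676^64 ≡ 174^2 = 30276 ≡ 369
1676^128 ≡ 369^2 = 136161 ≡ 3241
1676^256 ≡ 3241^2 = 10504081 ≡ 78
1676^512 ≡ 78^2 = 6084 ≡ 2761
1676^1024 ≡ 2761^2 = 7623121 ≡ 159
1676^2048 ≡ 159^2 = 25281 ≡ 2020
2398 = 2048 + 256 + 64 + 16 + 8 + 4 + 2, so 1676^2398 ≡ 2020·78·369·1565·477·383·1041 ≡ 2993 (mod 3323)
R · y^e mod p:
1336^2 = 1784896 ≡ 445
1336^4 ≡ 445^2 = 198025 ≡ 1968
1336^8 ≡ 1968^2 = 3873024 ≡ 1729
1336^16 ≡ 1729^2 = 2989441 ≡ 2064
1336^32 ≡ 2064^2 = 4260096 ≡ 10
1336^64 ≡ 10^2 = 100
1336^128 ≡ 100^2 = 10000 ≡ 31
1336^256 ≡ 31^2 = 961
1336^512 ≡ 961^2 = 923521 ≡ 3050
879 = 512 + 256 + 64 + 32 + 8 + 4 + 2 + 1, so 1336^879 ≡ 3050·961·100·10·1729·1968·445·1336 ≡ 479 (mod 3323)
2100·479 = 1005900 ≡ 2354 (mod 3323)
2993 ≠ 2354; the check fails.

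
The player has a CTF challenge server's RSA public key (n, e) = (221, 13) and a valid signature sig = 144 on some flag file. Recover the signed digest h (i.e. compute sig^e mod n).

196

sig^2 ≡ 144^2 = 20736 ≡ 183
sig^4 ≡ 183^2 = 33489 ≡ 118
sig^8 ≡ 118^2 = 13924 ≡ 1
13 = 8 + 4 + 1, so sig^13 ≡ 1·118·144 ≡ 196 (mod 221)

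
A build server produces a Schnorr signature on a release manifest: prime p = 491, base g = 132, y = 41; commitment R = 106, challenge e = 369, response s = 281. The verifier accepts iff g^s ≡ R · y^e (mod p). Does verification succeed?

g^s mod p:
132^2 = 17424 ≡ 239
132^4 ≡ 239^2 = 57121 ≡ 165
132^8 ≡ 165^2 = 27225 ≡ 220
132^16 ≡ 220^2 = 48400 ≡ 282
132^32 ≡ 282^2 = 79524 ≡ 473
132^64 ≡ 473^2 = 223729 ≡ 324
132^128 ≡ 324^2 = 104976 ≡ 393
132^256 ≡ 393^2 = 154449 ≡ 275
281 = 256 + 16 + 8 + 1, so 132^281 ≡ 275·282·220·132 ≡ 467 (mod 491)
R · y^e mod p:
41^2 = 1681 ≡ 208
41^4 ≡ 208^2 = 43264 ≡ 56
41^8 ≡ 56^2 = 3136 ≡ 190
41^16 ≡ 190^2 = 36100 ≡ 257
41^32 ≡ 257^2 = 66049 ≡ 255
41^64 ≡ 255^2 = 65025 ≡ 213
41^128 ≡ 213^2 = 45369 ≡ 197
41^256 ≡ 197^2 = 38809 ≡ 20
369 = 256 + 64 + 32 + 16 + 1, so 41^369 ≡ 20·213·255·257·41 ≡ 363 (mod 491)
106·363 = 38478 ≡ 180 (mod 491)
467 ≠ 180; the check fails.

fails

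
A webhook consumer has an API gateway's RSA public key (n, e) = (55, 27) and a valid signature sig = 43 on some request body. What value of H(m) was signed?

sig^2 ≡ 43^2 = 1849 ≡ 34
sig^4 ≡ 34^2 = 1156 ≡ 1
sig^8 ≡ 1^2 = 1
sig^16 ≡ 1^2 = 1
27 = 16 + 8 + 2 + 1, so sig^27 ≡ 1·1·34·43 ≡ 32 (mod 55)

32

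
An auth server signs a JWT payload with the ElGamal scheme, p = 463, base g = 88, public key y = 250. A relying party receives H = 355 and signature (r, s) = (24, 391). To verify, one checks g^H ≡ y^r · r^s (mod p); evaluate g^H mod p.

88^2 = 7744 ≡ 336
88^4 ≡ 336^2 = 112896 ≡ 387
88^8 ≡ 387^2 = 149769 ≡ 220
88^16 ≡ 220^2 = 48400 ≡ 248
88^32 ≡ 248^2 = 61504 ≡ 388
88^64 ≡ 388^2 = 150544 ≡ 69
88^128 ≡ 69^2 = 4761 ≡ 131
88^256 ≡ 131^2 = 17161 ≡ 30
355 = 256 + 64 + 32 + 2 + 1, so 88^355 ≡ 30·69·388·336·88 ≡ 20 (mod 463)

20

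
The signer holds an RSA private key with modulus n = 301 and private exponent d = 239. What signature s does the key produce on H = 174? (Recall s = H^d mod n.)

174

Squares mod 301: H^1≡174, H^2≡176, H^4≡274, H^8≡127, H^16≡176, H^32≡274, H^64≡127, H^128≡176
239 = 128 + 64 + 32 + 8 + 4 + 2 + 1, so H^239 ≡ 176·127·274·127·274·176·174 ≡ 174 (mod 301)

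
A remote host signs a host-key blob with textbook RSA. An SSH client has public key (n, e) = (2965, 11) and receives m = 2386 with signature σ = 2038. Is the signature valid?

σ^11 mod 2965 = 12
12 ≠ 2386, so verification fails.

invalid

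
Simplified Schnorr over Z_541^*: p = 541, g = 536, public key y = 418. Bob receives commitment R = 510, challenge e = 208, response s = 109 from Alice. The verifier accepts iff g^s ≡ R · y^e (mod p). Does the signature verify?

does not verify

g^s mod p:
536^2 = 287296 ≡ 25
536^4 ≡ 25^2 = 625 ≡ 84
536^8 ≡ 84^2 = 7056 ≡ 23
536^16 ≡ 23^2 = 529
536^32 ≡ 529^2 = 279841 ≡ 144
536^64 ≡ 144^2 = 20736 ≡ 178
109 = 64 + 32 + 8 + 4 + 1, so 536^109 ≡ 178·144·23·84·536 ≡ 301 (mod 541)
R · y^e mod p:
418^2 = 174724 ≡ 522
418^4 ≡ 522^2 = 272484 ≡ 361
418^8 ≡ 361^2 = 130321 ≡ 481
418^16 ≡ 481^2 = 231361 ≡ 354
418^32 ≡ 354^2 = 125316 ≡ 345
418^64 ≡ 345^2 = 119025 ≡ 5
418^128 ≡ 5^2 = 25
208 = 128 + 64 + 16, so 418^208 ≡ 25·5·354 ≡ 429 (mod 541)
510·429 = 218790 ≡ 226 (mod 541)
301 ≠ 226; the check fails.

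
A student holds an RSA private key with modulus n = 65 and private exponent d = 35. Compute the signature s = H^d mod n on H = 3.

H^2 ≡ 3^2 = 9
H^4 ≡ 9^2 = 81 ≡ 16
H^8 ≡ 16^2 = 256 ≡ 61
H^16 ≡ 61^2 = 3721 ≡ 16
H^32 ≡ 16^2 = 256 ≡ 61
35 = 32 + 2 + 1, so H^35 ≡ 61·9·3 ≡ 22 (mod 65)

22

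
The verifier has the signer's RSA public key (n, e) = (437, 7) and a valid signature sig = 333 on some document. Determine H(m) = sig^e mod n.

sig^2 ≡ 333^2 = 110889 ≡ 328
sig^4 ≡ 328^2 = 107584 ≡ 82
7 = 4 + 2 + 1, so sig^7 ≡ 82·328·333 ≡ 53 (mod 437)

53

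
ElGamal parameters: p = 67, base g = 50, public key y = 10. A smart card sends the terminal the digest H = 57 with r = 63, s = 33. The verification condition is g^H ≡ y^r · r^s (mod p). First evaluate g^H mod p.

27

50^2 = 2500 ≡ 21
50^4 ≡ 21^2 = 441 ≡ 39
50^8 ≡ 39^2 = 1521 ≡ 47
50^16 ≡ 47^2 = 2209 ≡ 65
50^32 ≡ 65^2 = 4225 ≡ 4
57 = 32 + 16 + 8 + 1, so 50^57 ≡ 4·65·47·50 ≡ 27 (mod 67)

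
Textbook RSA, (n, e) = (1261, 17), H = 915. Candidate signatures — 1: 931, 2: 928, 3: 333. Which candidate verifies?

Candidate 1: Squares mod 1261: 931^1≡931, 931^2≡454, 931^4≡573, 931^8≡469, 931^16≡547; 17 = 16 + 1, so 931^17 ≡ 547·931 ≡ 1074 (mod 1261)
Candidate 2: Squares mod 1261: 928^1≡928, 928^2≡1182, 928^4≡1197, 928^8≡313, 928^16≡872; 17 = 16 + 1, so 928^17 ≡ 872·928 ≡ 915 (mod 1261)
  → matches H = 915
Candidate 3: Squares mod 1261: 333^1≡333, 333^2≡1182, 333^4≡1197, 333^8≡313, 333^16≡872; 17 = 16 + 1, so 333^17 ≡ 872·333 ≡ 346 (mod 1261)

2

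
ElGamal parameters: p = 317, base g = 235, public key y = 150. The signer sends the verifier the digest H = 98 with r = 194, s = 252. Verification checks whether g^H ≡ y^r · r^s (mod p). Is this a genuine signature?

genuine

Left side g^H mod p:
235^98 mod 317 = 175
Right side y^r · r^s mod p:
150^194 mod 317 = 227
194^252 mod 317 = 227
227·227 = 51529 ≡ 175 (mod 317)
175 ≡ 175 (mod 317), so the signature is genuine.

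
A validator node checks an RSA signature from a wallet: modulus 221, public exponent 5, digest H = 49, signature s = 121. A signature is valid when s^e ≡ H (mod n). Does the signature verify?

verifies

Squares mod 221: s^1≡121, s^2≡55, s^4≡152
5 = 4 + 1, so s^5 ≡ 152·121 ≡ 49 (mod 221)
49 = H, so the signature checks out.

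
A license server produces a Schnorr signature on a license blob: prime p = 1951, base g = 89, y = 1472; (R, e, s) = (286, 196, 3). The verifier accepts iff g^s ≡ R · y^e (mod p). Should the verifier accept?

g^s mod p:
Squares mod 1951: 89^1≡89, 89^2≡117
3 = 2 + 1, so 89^3 ≡ 117·89 ≡ 658 (mod 1951)
R · y^e mod p:
Squares mod 1951: 1472^1≡1472, 1472^2≡1174, 1472^4≡870, 1472^8≡1863, 1472^16≡1891, 1472^32≡1649, 1472^64≡1458, 1472^128≡1125
196 = 128 + 64 + 4, so 1472^196 ≡ 1125·1458·870 ≡ 1472 (mod 1951)
286·1472 = 420992 ≡ 1527 (mod 1951)
658 ≠ 1527; the check fails.

reject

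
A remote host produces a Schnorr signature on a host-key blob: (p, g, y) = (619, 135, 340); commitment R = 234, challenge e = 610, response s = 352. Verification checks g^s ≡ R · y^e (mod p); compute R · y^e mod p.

340^610 mod 619 = 401
R · y^e ≡ 234·401 = 93834 ≡ 365 (mod 619)

365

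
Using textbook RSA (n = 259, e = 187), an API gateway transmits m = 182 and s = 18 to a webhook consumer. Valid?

no

s^2 ≡ 18^2 = 324 ≡ 65
s^4 ≡ 65^2 = 4225 ≡ 81
s^8 ≡ 81^2 = 6561 ≡ 86
s^16 ≡ 86^2 = 7396 ≡ 144
s^32 ≡ 144^2 = 20736 ≡ 16
s^64 ≡ 16^2 = 256
s^128 ≡ 256^2 = 65536 ≡ 9
187 = 128 + 32 + 16 + 8 + 2 + 1, so s^187 ≡ 9·16·144·86·65·18 ≡ 235 (mod 259)
235 ≠ 182, so verification fails.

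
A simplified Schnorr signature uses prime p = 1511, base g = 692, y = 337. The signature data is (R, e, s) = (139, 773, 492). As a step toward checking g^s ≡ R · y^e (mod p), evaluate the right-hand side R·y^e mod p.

324

Squares mod 1511: 337^1≡337, 337^2≡244, 337^4≡607, 337^8≡1276, 337^16≡829, 337^32≡1247, 337^64≡190, 337^128≡1347, 337^256≡1209, 337^512≡544
773 = 512 + 256 + 4 + 1, so 337^773 ≡ 544·1209·607·337 ≡ 198 (mod 1511)
R · y^e ≡ 139·198 = 27522 ≡ 324 (mod 1511)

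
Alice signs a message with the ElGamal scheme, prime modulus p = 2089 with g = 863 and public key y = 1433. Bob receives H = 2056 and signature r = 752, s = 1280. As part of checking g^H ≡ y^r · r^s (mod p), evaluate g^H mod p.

480

863^2 = 744769 ≡ 1085
863^4 ≡ 1085^2 = 1177225 ≡ 1118
863^8 ≡ 1118^2 = 1249924 ≡ 702
863^16 ≡ 702^2 = 492804 ≡ 1889
863^32 ≡ 1889^2 = 3568321 ≡ 309
863^64 ≡ 309^2 = 95481 ≡ 1476
863^128 ≡ 1476^2 = 2178576 ≡ 1838
863^256 ≡ 1838^2 = 3378244 ≡ 331
863^512 ≡ 331^2 = 109561 ≡ 933
863^1024 ≡ 933^2 = 870489 ≡ 1465
863^2048 ≡ 1465^2 = 2146225 ≡ 822
2056 = 2048 + 8, so 863^2056 ≡ 822·702 ≡ 480 (mod 2089)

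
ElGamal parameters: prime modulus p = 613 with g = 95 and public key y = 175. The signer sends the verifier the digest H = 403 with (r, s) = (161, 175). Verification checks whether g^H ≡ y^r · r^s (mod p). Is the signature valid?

valid

Left side g^H mod p:
95^2 = 9025 ≡ 443
95^4 ≡ 443^2 = 196249 ≡ 89
95^8 ≡ 89^2 = 7921 ≡ 565
95^16 ≡ 565^2 = 319225 ≡ 465
95^32 ≡ 465^2 = 216225 ≡ 449
95^64 ≡ 449^2 = 201601 ≡ 537
95^128 ≡ 537^2 = 288369 ≡ 259
95^256 ≡ 259^2 = 67081 ≡ 264
403 = 256 + 128 + 16 + 2 + 1, so 95^403 ≡ 264·259·465·443·95 ≡ 236 (mod 613)
Right side y^r · r^s mod p:
175^2 = 30625 ≡ 588
175^4 ≡ 588^2 = 345744 ≡ 12
175^8 ≡ 12^2 = 144
175^16 ≡ 144^2 = 20736 ≡ 507
175^32 ≡ 507^2 = 257049 ≡ 202
175^64 ≡ 202^2 = 40804 ≡ 346
175^128 ≡ 346^2 = 119716 ≡ 181
161 = 128 + 32 + 1, so 175^161 ≡ 181·202·175 ≡ 469 (mod 613)
161^2 = 25921 ≡ 175
161^4 ≡ 175^2 = 30625 ≡ 588
161^8 ≡ 588^2 = 345744 ≡ 12
161^16 ≡ 12^2 = 144
161^32 ≡ 144^2 = 20736 ≡ 507
161^64 ≡ 507^2 = 257049 ≡ 202
161^128 ≡ 202^2 = 40804 ≡ 346
175 = 128 + 32 + 8 + 4 + 2 + 1, so 161^175 ≡ 346·507·12·588·175·161 ≡ 390 (mod 613)
469·390 = 182910 ≡ 236 (mod 613)
236 ≡ 236 (mod 613), so the signature is genuine.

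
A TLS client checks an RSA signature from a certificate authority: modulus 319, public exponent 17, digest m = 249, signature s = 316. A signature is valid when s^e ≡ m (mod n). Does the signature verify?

s^17 mod 319 = 288
s^17 mod 319 = 288, but m = 249.

does not verify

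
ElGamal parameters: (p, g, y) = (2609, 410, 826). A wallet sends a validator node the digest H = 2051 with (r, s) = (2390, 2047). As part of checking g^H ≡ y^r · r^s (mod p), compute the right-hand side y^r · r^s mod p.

2586

Squares mod 2609: 826^1≡826, 826^2≡1327, 826^4≡2463, 826^8≡444, 826^16≡1461, 826^32≡359, 826^64≡1040, 826^128≡1474, 826^256≡1988, 826^512≡2118, 826^1024≡1053, 826^2048≡2593
2390 = 2048 + 256 + 64 + 16 + 4 + 2, so 826^2390 ≡ 2593·1988·1040·1461·2463·1327 ≡ 1710 (mod 2609)
Squares mod 2609: 2390^1≡2390, 2390^2≡999, 2390^4≡1363, 2390^8≡161, 2390^16≡2440, 2390^32≡2471, 2390^64≡781, 2390^128≡2064, 2390^256≡2208, 2390^512≡1652, 2390^1024≡90
2047 = 1024 + 512 + 256 + 128 + 64 + 32 + 16 + 8 + 4 + 2 + 1, so 2390^2047 ≡ 90·1652·2208·2064·781·2471·2440·161·1363·999·2390 ≡ 1750 (mod 2609)
y^r · r^s ≡ 1710·1750 = 2992500 ≡ 2586 (mod 2609)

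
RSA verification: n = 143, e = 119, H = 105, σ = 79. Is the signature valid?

valid

Squares mod 143: σ^1≡79, σ^2≡92, σ^4≡27, σ^8≡14, σ^16≡53, σ^32≡92, σ^64≡27
119 = 64 + 32 + 16 + 4 + 2 + 1, so σ^119 ≡ 27·92·53·27·92·79 ≡ 105 (mod 143)
Since 105 equals the digest 105, verification succeeds.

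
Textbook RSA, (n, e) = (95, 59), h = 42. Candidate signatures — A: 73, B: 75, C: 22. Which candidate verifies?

Candidate A: Squares mod 95: 73^1≡73, 73^2≡9, 73^4≡81, 73^8≡6, 73^16≡36, 73^32≡61; 59 = 32 + 16 + 8 + 2 + 1, so 73^59 ≡ 61·36·6·9·73 ≡ 42 (mod 95)
  → matches h = 42
Candidate B: Squares mod 95: 75^1≡75, 75^2≡20, 75^4≡20, 75^8≡20, 75^16≡20, 75^32≡20; 59 = 32 + 16 + 8 + 2 + 1, so 75^59 ≡ 20·20·20·20·75 ≡ 75 (mod 95)
Candidate C: Squares mod 95: 22^1≡22, 22^2≡9, 22^4≡81, 22^8≡6, 22^16≡36, 22^32≡61; 59 = 32 + 16 + 8 + 2 + 1, so 22^59 ≡ 61·36·6·9·22 ≡ 53 (mod 95)

A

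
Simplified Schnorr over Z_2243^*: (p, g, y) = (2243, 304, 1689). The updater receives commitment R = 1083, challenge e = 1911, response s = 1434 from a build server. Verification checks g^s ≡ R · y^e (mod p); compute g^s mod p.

Squares mod 2243: 304^1≡304, 304^2≡453, 304^4≡1096, 304^8≡1211, 304^16≡1842, 304^32≡1548, 304^64≡780, 304^128≡547, 304^256≡890, 304^512≡321, 304^1024≡2106
1434 = 1024 + 256 + 128 + 16 + 8 + 2, so 304^1434 ≡ 2106·890·547·1842·1211·453 ≡ 693 (mod 2243)

693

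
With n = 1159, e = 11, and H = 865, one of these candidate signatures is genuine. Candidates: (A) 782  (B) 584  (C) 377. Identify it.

A

Candidate A: Squares mod 1159: 782^1≡782, 782^2≡731, 782^4≡62, 782^8≡367; 11 = 8 + 2 + 1, so 782^11 ≡ 367·731·782 ≡ 865 (mod 1159)
  → matches H = 865
Candidate B: Squares mod 1159: 584^1≡584, 584^2≡310, 584^4≡1062, 584^8≡137; 11 = 8 + 2 + 1, so 584^11 ≡ 137·310·584 ≡ 1039 (mod 1159)
Candidate C: Squares mod 1159: 377^1≡377, 377^2≡731, 377^4≡62, 377^8≡367; 11 = 8 + 2 + 1, so 377^11 ≡ 367·731·377 ≡ 294 (mod 1159)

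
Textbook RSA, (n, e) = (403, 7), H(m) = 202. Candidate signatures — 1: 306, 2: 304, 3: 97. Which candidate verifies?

Candidate 1: Squares mod 403: 306^1≡306, 306^2≡140, 306^4≡256; 7 = 4 + 2 + 1, so 306^7 ≡ 256·140·306 ≡ 201 (mod 403)
Candidate 2: Squares mod 403: 304^1≡304, 304^2≡129, 304^4≡118; 7 = 4 + 2 + 1, so 304^7 ≡ 118·129·304 ≡ 242 (mod 403)
Candidate 3: Squares mod 403: 97^1≡97, 97^2≡140, 97^4≡256; 7 = 4 + 2 + 1, so 97^7 ≡ 256·140·97 ≡ 202 (mod 403)
  → matches H(m) = 202

3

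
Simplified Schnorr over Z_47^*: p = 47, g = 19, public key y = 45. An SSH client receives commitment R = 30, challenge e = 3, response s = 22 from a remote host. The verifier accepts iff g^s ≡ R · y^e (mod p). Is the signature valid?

valid

g^s mod p:
19^2 = 361 ≡ 32
19^4 ≡ 32^2 = 1024 ≡ 37
19^8 ≡ 37^2 = 1369 ≡ 6
19^16 ≡ 6^2 = 36
22 = 16 + 4 + 2, so 19^22 ≡ 36·37·32 ≡ 42 (mod 47)
R · y^e mod p:
45^2 = 2025 ≡ 4
3 = 2 + 1, so 45^3 ≡ 4·45 ≡ 39 (mod 47)
30·39 = 1170 ≡ 42 (mod 47)
42 ≡ 42 (mod 47); signature holds.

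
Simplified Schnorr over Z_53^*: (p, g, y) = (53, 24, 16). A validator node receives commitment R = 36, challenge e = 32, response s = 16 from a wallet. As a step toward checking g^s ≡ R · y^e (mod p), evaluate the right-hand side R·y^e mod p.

44

Squares mod 53: 16^1≡16, 16^2≡44, 16^4≡28, 16^8≡42, 16^16≡15, 16^32≡13
16^32 ≡ 13 (mod 53)
R · y^e ≡ 36·13 = 468 ≡ 44 (mod 53)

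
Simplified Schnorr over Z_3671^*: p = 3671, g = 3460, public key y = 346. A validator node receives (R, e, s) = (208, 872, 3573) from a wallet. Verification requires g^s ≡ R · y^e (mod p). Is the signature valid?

g^s mod p:
3460^3573 mod 3671 = 690
R · y^e mod p:
346^872 mod 3671 = 1428
208·1428 = 297024 ≡ 3344 (mod 3671)
690 ≠ 3344; the check fails.

invalid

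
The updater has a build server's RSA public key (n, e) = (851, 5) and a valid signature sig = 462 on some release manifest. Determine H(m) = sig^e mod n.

sig^5 mod 851 = 607

607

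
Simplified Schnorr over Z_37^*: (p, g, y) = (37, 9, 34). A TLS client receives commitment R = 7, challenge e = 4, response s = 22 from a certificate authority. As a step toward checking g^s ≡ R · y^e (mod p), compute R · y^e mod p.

12

Squares mod 37: 34^1≡34, 34^2≡9, 34^4≡7
34^4 ≡ 7 (mod 37)
R · y^e ≡ 7·7 = 49 ≡ 12 (mod 37)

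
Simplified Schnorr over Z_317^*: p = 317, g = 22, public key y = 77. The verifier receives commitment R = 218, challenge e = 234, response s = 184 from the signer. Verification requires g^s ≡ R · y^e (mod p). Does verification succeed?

g^s mod p:
22^184 mod 317 = 277
R · y^e mod p:
77^234 mod 317 = 311
218·311 = 67798 ≡ 277 (mod 317)
277 ≡ 277 (mod 317); signature holds.

passes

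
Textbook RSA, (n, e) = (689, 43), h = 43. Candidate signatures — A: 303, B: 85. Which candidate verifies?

A

Candidate A: 303^2 = 91809 ≡ 172; 303^4 ≡ 172^2 = 29584 ≡ 646; 303^8 ≡ 646^2 = 417316 ≡ 471; 303^16 ≡ 471^2 = 221841 ≡ 672; 303^32 ≡ 672^2 = 451584 ≡ 289; 43 = 32 + 8 + 2 + 1, so 303^43 ≡ 289·471·172·303 ≡ 43 (mod 689)
  → matches h = 43
Candidate B: 85^2 = 7225 ≡ 335; 85^4 ≡ 335^2 = 112225 ≡ 607; 85^8 ≡ 607^2 = 368449 ≡ 523; 85^16 ≡ 523^2 = 273529 ≡ 685; 85^32 ≡ 685^2 = 469225 ≡ 16; 43 = 32 + 8 + 2 + 1, so 85^43 ≡ 16·523·335·85 ≡ 552 (mod 689)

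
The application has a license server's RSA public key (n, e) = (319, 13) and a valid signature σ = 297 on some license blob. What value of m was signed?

286

Squares mod 319: σ^1≡297, σ^2≡165, σ^4≡110, σ^8≡297
13 = 8 + 4 + 1, so σ^13 ≡ 297·110·297 ≡ 286 (mod 319)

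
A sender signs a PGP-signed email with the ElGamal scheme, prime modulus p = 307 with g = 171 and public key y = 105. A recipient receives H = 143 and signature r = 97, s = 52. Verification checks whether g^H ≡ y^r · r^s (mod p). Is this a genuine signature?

genuine

Left side g^H mod p:
171^2 = 29241 ≡ 76
171^4 ≡ 76^2 = 5776 ≡ 250
171^8 ≡ 250^2 = 62500 ≡ 179
171^16 ≡ 179^2 = 32041 ≡ 113
171^32 ≡ 113^2 = 12769 ≡ 182
171^64 ≡ 182^2 = 33124 ≡ 275
171^128 ≡ 275^2 = 75625 ≡ 103
143 = 128 + 8 + 4 + 2 + 1, so 171^143 ≡ 103·179·250·76·171 ≡ 16 (mod 307)
Right side y^r · r^s mod p:
105^2 = 11025 ≡ 280
105^4 ≡ 280^2 = 78400 ≡ 115
105^8 ≡ 115^2 = 13225 ≡ 24
105^16 ≡ 24^2 = 576 ≡ 269
105^32 ≡ 269^2 = 72361 ≡ 216
105^64 ≡ 216^2 = 46656 ≡ 299
97 = 64 + 32 + 1, so 105^97 ≡ 299·216·105 ≡ 304 (mod 307)
97^2 = 9409 ≡ 199
97^4 ≡ 199^2 = 39601 ≡ 305
97^8 ≡ 305^2 = 93025 ≡ 4
97^16 ≡ 4^2 = 16
97^32 ≡ 16^2 = 256
52 = 32 + 16 + 4, so 97^52 ≡ 256·16·305 ≡ 97 (mod 307)
304·97 = 29488 ≡ 16 (mod 307)
16 ≡ 16 (mod 307), so the signature is genuine.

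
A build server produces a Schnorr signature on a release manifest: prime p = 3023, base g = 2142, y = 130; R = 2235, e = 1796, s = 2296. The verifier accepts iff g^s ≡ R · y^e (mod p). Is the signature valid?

valid

g^s mod p:
2142^2 = 4588164 ≡ 2273
2142^4 ≡ 2273^2 = 5166529 ≡ 222
2142^8 ≡ 222^2 = 49284 ≡ 916
2142^16 ≡ 916^2 = 839056 ≡ 1685
2142^32 ≡ 1685^2 = 2839225 ≡ 628
2142^64 ≡ 628^2 = 394384 ≡ 1394
2142^128 ≡ 1394^2 = 1943236 ≡ 2470
2142^256 ≡ 2470^2 = 6100900 ≡ 486
2142^512 ≡ 486^2 = 236196 ≡ 402
2142^1024 ≡ 402^2 = 161604 ≡ 1385
2142^2048 ≡ 1385^2 = 1918225 ≡ 1643
2296 = 2048 + 128 + 64 + 32 + 16 + 8, so 2142^2296 ≡ 1643·2470·1394·628·1685·916 ≡ 2040 (mod 3023)
R · y^e mod p:
130^2 = 16900 ≡ 1785
130^4 ≡ 1785^2 = 3186225 ≡ 3006
130^8 ≡ 3006^2 = 9036036 ≡ 289
130^16 ≡ 289^2 = 83521 ≡ 1900
130^32 ≡ 1900^2 = 3610000 ≡ 538
130^64 ≡ 538^2 = 289444 ≡ 2259
130^128 ≡ 2259^2 = 5103081 ≡ 257
130^256 ≡ 257^2 = 66049 ≡ 2566
130^512 ≡ 2566^2 = 6584356 ≡ 262
130^1024 ≡ 262^2 = 68644 ≡ 2138
1796 = 1024 + 512 + 256 + 4, so 130^1796 ≡ 2138·262·2566·3006 ≡ 1624 (mod 3023)
2235·1624 = 3629640 ≡ 2040 (mod 3023)
2040 ≡ 2040 (mod 3023); signature holds.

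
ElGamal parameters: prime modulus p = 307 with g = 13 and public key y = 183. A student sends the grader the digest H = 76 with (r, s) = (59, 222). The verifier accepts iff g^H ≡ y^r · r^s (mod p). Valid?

yes

Left side g^H mod p:
13^2 = 169
13^4 ≡ 169^2 = 28561 ≡ 10
13^8 ≡ 10^2 = 100
13^16 ≡ 100^2 = 10000 ≡ 176
13^32 ≡ 176^2 = 30976 ≡ 276
13^64 ≡ 276^2 = 76176 ≡ 40
76 = 64 + 8 + 4, so 13^76 ≡ 40·100·10 ≡ 90 (mod 307)
Right side y^r · r^s mod p:
183^2 = 33489 ≡ 26
183^4 ≡ 26^2 = 676 ≡ 62
183^8 ≡ 62^2 = 3844 ≡ 160
183^16 ≡ 160^2 = 25600 ≡ 119
183^32 ≡ 119^2 = 14161 ≡ 39
59 = 32 + 16 + 8 + 2 + 1, so 183^59 ≡ 39·119·160·26·183 ≡ 190 (mod 307)
59^2 = 3481 ≡ 104
59^4 ≡ 104^2 = 10816 ≡ 71
59^8 ≡ 71^2 = 5041 ≡ 129
59^16 ≡ 129^2 = 16641 ≡ 63
59^32 ≡ 63^2 = 3969 ≡ 285
59^64 ≡ 285^2 = 81225 ≡ 177
59^128 ≡ 177^2 = 31329 ≡ 15
222 = 128 + 64 + 16 + 8 + 4 + 2, so 59^222 ≡ 15·177·63·129·71·104 ≡ 259 (mod 307)
190·259 = 49210 ≡ 90 (mod 307)
90 ≡ 90 (mod 307), so the signature is genuine.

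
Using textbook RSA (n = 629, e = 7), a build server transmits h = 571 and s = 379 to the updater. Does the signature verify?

verifies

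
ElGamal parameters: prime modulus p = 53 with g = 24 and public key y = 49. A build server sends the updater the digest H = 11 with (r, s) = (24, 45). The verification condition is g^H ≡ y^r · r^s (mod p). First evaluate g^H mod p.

15

24^2 = 576 ≡ 46
24^4 ≡ 46^2 = 2116 ≡ 49
24^8 ≡ 49^2 = 2401 ≡ 16
11 = 8 + 2 + 1, so 24^11 ≡ 16·46·24 ≡ 15 (mod 53)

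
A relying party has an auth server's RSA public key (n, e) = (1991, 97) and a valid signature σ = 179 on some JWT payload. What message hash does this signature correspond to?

Squares mod 1991: σ^1≡179, σ^2≡185, σ^4≡378, σ^8≡1523, σ^16≡14, σ^32≡196, σ^64≡587
97 = 64 + 32 + 1, so σ^97 ≡ 587·196·179 ≡ 1395 (mod 1991)

1395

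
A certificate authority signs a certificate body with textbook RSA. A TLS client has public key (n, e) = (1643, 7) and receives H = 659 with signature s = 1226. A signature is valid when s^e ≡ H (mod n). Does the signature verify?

does not verify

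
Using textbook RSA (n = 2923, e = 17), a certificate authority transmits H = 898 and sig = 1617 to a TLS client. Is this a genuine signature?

genuine

sig^17 mod 2923 = 898
sig^17 mod 2923 = 898 matches H.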